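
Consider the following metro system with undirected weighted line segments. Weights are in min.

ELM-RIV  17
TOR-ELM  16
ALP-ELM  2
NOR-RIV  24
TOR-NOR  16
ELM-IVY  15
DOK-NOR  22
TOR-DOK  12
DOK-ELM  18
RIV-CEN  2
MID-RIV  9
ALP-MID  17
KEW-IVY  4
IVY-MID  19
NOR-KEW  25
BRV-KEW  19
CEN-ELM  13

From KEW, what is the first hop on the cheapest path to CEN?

IVY

Compare a few routes:
KEW - IVY - MID - RIV - CEN: 4+19+9+2 = 34
KEW - IVY - ELM - CEN: 4+15+13 = 32
KEW - IVY - ELM - RIV - CEN: 4+15+17+2 = 38
The minimum is 32 min via KEW - IVY - ELM - CEN.
So from KEW the first move is to IVY.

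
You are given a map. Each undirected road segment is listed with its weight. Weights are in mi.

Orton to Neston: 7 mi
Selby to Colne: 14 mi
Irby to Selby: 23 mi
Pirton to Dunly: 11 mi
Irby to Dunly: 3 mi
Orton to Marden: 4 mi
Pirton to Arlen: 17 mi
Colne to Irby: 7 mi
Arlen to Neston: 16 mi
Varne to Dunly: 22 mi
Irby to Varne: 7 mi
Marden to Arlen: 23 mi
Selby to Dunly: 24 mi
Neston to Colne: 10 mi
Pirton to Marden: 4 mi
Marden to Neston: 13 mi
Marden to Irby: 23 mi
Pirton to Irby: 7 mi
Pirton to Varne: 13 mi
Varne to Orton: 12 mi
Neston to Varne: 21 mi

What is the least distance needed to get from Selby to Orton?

31 mi

Candidate routes:
Selby → Colne → Irby → Pirton → Marden → Orton: 14+7+7+4+4 = 36
Selby → Colne → Neston → Orton: 14+10+7 = 31
Cheapest is Selby → Colne → Neston → Orton at 31 mi.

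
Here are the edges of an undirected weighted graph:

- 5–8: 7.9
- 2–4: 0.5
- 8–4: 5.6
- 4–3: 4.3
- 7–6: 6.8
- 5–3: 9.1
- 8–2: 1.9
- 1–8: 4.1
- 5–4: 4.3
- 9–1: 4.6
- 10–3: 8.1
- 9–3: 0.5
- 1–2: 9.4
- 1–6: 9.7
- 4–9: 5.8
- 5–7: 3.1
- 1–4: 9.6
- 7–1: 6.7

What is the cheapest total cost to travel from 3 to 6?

Compare a few routes:
3 - 4 - 5 - 7 - 6: 4.3+4.3+3.1+6.8 = 18.5
3 - 9 - 1 - 6: 0.5+4.6+9.7 = 14.8
Cheapest is 3 - 9 - 1 - 6 at 14.8.

14.8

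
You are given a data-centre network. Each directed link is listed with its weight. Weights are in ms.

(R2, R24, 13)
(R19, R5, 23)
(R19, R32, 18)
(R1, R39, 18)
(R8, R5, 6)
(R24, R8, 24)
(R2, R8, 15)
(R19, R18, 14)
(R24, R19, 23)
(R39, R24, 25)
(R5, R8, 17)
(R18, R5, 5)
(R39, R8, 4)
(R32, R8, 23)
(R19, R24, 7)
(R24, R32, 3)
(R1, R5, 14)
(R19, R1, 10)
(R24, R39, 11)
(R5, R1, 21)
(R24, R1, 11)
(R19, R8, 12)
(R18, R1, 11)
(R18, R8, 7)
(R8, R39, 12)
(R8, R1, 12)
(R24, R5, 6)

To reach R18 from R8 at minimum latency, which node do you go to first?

R39

Compare a few routes:
R8 → R39 → R24 → R19 → R18: 12+25+23+14 = 74
R8 → R1 → R39 → R24 → R19 → R18: 12+18+25+23+14 = 92
Cheapest is R8 → R39 → R24 → R19 → R18 at 74 ms.
So from R8 the first move is to R39.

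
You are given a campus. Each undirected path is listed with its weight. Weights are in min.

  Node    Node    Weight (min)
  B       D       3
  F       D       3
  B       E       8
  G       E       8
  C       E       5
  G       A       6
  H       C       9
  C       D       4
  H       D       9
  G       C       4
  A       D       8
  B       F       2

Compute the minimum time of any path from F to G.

11 min

Enumerating some paths:
F–B–D–C–G: 2+3+4+4 = 13
F–D–C–G: 3+4+4 = 11
F–D–A–G: 3+8+6 = 17
F–B–E–G: 2+8+8 = 18
Cheapest is F–D–C–G at 11 min.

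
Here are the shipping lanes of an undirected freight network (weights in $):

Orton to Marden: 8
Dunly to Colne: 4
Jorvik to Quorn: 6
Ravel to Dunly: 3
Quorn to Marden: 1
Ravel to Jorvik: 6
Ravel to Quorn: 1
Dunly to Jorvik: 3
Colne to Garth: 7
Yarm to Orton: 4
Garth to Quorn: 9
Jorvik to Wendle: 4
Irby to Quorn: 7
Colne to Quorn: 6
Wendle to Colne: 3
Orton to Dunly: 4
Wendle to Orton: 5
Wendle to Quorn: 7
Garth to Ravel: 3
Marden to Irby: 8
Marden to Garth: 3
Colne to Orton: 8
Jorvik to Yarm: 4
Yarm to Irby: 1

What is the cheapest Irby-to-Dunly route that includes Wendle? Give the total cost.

Shortest Irby→Wendle: Irby → Yarm → Jorvik → Wendle = 9
Shortest Wendle→Dunly: Wendle → Colne → Dunly = 7
Total via Wendle: 9 + 7 = $16.

$16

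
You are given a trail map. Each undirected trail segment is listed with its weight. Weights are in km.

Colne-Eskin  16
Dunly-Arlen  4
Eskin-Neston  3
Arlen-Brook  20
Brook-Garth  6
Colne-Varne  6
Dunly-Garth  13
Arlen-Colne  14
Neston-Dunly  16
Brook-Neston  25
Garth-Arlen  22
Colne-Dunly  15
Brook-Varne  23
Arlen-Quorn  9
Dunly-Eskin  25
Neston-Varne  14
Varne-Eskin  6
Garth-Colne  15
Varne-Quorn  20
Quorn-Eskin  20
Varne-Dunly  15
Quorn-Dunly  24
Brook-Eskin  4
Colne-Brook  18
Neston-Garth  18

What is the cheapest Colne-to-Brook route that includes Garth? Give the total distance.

Best Colne to Garth: Colne–Garth costing 15
Best Garth to Brook: Garth–Brook costing 6
Total via Garth: 15 + 6 = 21 km.

21 km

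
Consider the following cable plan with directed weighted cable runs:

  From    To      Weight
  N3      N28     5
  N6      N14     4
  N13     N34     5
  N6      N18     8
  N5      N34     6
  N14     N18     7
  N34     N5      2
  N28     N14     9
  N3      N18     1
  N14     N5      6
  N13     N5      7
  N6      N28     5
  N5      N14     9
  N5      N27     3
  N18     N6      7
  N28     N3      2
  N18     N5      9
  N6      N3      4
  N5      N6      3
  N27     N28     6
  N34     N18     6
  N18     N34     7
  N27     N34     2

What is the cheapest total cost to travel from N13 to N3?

Running Dijkstra from N13:
N13: 0
N34: 5  (via N13)
N5: 7  (via N13)
N6: 10  (via N5)
N27: 10  (via N5)
N18: 11  (via N34)
N3: 14  (via N6)
Shortest route: N13–N5–N6–N3 = 14.

14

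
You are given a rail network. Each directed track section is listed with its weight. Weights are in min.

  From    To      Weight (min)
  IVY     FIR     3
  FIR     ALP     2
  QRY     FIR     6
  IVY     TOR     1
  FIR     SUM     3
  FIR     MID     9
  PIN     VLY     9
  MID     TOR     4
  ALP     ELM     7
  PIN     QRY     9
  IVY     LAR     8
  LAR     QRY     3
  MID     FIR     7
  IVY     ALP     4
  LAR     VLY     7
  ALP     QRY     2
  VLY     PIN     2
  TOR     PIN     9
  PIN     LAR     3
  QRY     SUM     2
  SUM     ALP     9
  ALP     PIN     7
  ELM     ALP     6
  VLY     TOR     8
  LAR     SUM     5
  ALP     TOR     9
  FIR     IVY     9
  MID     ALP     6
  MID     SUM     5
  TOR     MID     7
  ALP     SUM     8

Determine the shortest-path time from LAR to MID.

18 min

Shortest distances from LAR:
LAR: 0
QRY: 3  (via LAR)
SUM: 5  (via LAR)
VLY: 7  (via LAR)
FIR: 9  (via QRY)
PIN: 9  (via VLY)
ALP: 11  (via FIR)
TOR: 15  (via VLY)
ELM: 18  (via ALP)
IVY: 18  (via FIR)
MID: 18  (via FIR)
Shortest route: LAR–QRY–FIR–MID = 18 min.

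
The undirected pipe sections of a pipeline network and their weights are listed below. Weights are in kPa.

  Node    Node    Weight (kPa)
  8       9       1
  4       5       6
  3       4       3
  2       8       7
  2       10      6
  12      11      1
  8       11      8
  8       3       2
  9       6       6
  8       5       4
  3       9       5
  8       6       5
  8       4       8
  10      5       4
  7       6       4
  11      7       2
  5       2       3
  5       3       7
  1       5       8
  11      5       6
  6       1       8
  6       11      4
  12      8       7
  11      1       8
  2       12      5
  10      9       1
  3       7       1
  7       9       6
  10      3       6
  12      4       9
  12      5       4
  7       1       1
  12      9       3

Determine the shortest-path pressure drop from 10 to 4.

Shortest distances from 10:
10: 0
9: 1  (via 10)
8: 2  (via 9)
3: 4  (via 8)
5: 4  (via 10)
12: 4  (via 9)
7: 5  (via 3)
11: 5  (via 12)
1: 6  (via 7)
2: 6  (via 10)
4: 7  (via 3)
Shortest route: 10 → 9 → 8 → 3 → 4 = 7 kPa.

7 kPa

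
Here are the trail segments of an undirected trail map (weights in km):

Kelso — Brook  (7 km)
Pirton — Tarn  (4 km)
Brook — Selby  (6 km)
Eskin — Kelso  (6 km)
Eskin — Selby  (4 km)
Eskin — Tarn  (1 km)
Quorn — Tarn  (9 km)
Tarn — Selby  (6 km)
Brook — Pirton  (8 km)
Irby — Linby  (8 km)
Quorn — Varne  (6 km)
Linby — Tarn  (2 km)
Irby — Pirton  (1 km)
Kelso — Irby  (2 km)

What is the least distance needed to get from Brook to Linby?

Candidate routes:
Brook → Pirton → Tarn → Linby: 8+4+2 = 14
Brook → Selby → Eskin → Tarn → Linby: 6+4+1+2 = 13
Brook → Selby → Tarn → Linby: 6+6+2 = 14
The minimum is 13 km via Brook → Selby → Eskin → Tarn → Linby.

13 km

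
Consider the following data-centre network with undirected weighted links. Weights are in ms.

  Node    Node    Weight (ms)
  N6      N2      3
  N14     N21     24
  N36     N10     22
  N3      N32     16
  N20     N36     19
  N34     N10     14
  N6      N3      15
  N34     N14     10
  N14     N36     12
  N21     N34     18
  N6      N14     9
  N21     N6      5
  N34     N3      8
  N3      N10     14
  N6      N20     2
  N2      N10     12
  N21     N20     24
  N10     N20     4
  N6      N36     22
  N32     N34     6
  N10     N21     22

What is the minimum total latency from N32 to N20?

24 ms

Enumerating some paths:
N32 → N34 → N10 → N20: 6+14+4 = 24
N32 → N34 → N14 → N6 → N20: 6+10+9+2 = 27
N32 → N34 → N3 → N6 → N20: 6+8+15+2 = 31
Cheapest is N32 → N34 → N10 → N20 at 24 ms.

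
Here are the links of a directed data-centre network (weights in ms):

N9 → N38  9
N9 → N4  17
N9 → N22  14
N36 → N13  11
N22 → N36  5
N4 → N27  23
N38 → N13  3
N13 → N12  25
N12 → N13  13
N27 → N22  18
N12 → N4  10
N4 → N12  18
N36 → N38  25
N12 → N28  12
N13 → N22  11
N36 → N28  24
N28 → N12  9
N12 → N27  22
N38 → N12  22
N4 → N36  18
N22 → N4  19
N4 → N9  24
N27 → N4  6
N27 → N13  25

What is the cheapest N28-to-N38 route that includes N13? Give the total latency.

Shortest N28→N13: N28–N12–N13 = 22
Best N13 to N38: N13–N22–N36–N38 costing 41
Total via N13: 22 + 41 = 63 ms.

63 ms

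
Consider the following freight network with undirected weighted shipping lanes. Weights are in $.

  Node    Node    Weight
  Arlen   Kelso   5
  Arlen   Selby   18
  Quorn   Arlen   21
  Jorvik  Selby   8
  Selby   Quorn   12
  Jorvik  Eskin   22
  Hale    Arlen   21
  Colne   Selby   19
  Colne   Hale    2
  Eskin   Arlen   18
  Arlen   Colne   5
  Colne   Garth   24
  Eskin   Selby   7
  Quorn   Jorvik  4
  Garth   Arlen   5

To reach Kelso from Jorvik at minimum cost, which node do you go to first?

Quorn

Candidate routes:
Jorvik - Selby - Colne - Arlen - Kelso: 8+19+5+5 = 37
Jorvik - Selby - Arlen - Kelso: 8+18+5 = 31
Jorvik - Selby - Eskin - Arlen - Kelso: 8+7+18+5 = 38
Jorvik - Quorn - Arlen - Kelso: 4+21+5 = 30
The minimum is $30 via Jorvik - Quorn - Arlen - Kelso.
So from Jorvik the first move is to Quorn.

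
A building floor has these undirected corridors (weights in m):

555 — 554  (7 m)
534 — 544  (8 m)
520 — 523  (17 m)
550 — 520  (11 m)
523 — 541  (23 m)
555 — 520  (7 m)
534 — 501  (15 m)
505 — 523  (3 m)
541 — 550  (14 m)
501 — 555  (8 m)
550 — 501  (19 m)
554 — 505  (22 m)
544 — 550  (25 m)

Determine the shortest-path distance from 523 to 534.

Settle nodes by increasing distance from 523:
523: 0
505: 3  (via 523)
520: 17  (via 523)
541: 23  (via 523)
555: 24  (via 520)
554: 25  (via 505)
550: 28  (via 520)
501: 32  (via 555)
534: 47  (via 501)
Shortest route: 523 → 520 → 555 → 501 → 534 = 47 m.

47 m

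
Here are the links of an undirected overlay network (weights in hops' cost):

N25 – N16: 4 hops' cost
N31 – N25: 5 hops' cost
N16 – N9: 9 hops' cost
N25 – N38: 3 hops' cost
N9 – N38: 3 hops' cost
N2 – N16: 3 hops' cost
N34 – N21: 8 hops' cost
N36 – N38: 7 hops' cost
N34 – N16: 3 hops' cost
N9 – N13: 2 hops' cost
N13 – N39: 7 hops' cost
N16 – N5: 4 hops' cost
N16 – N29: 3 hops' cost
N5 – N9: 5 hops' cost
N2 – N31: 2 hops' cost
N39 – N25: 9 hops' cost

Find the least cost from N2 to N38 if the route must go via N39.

28 hops' cost

Shortest N2→N39: N2–N31–N25–N39 = 16
Best N39 to N38: N39–N13–N9–N38 costing 12
Total via N39: 16 + 12 = 28 hops' cost.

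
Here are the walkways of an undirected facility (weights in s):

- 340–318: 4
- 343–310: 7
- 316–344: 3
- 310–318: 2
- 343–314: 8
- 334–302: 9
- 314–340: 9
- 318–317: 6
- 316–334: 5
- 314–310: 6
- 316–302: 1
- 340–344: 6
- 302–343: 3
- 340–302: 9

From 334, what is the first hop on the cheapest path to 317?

316

Enumerating some paths:
334–316–302–340–318–317: 5+1+9+4+6 = 25
334–316–344–340–318–317: 5+3+6+4+6 = 24
The minimum is 24 s via 334–316–344–340–318–317.
So from 334 the first move is to 316.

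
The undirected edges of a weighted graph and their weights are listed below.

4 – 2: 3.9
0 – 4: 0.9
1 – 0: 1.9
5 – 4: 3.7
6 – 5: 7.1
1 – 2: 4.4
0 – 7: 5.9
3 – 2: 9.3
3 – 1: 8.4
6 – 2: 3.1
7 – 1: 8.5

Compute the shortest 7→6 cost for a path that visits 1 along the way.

15.3

Shortest 7→1: 7 → 0 → 1 = 7.8
Best 1 to 6: 1 → 2 → 6 costing 7.5
Total via 1: 7.8 + 7.5 = 15.3.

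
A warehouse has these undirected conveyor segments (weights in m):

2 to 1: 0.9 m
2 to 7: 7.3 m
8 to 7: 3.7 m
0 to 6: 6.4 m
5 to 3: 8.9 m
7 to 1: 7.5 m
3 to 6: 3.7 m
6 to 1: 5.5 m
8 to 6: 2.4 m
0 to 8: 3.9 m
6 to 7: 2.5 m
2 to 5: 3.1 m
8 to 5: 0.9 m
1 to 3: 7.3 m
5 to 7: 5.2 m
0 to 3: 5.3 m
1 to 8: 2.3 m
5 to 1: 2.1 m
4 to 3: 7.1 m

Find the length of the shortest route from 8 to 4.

Settle nodes by increasing distance from 8:
8: 0
5: 0.9  (via 8)
1: 2.3  (via 8)
6: 2.4  (via 8)
2: 3.2  (via 1)
7: 3.7  (via 8)
0: 3.9  (via 8)
3: 6.1  (via 6)
4: 13.2  (via 3)
Shortest route: 8–6–3–4 = 13.2 m.

13.2 m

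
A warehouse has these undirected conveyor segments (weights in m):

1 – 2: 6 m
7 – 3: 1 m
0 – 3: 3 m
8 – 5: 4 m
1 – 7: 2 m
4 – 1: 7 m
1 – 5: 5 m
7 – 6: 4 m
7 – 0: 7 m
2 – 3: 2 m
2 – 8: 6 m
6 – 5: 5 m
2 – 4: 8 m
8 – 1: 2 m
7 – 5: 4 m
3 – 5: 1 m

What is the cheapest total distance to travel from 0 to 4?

Compare a few routes:
0–3–2–4: 3+2+8 = 13
0–3–5–1–4: 3+1+5+7 = 16
0–7–1–4: 7+2+7 = 16
Cheapest is 0–3–2–4 at 13 m.

13 m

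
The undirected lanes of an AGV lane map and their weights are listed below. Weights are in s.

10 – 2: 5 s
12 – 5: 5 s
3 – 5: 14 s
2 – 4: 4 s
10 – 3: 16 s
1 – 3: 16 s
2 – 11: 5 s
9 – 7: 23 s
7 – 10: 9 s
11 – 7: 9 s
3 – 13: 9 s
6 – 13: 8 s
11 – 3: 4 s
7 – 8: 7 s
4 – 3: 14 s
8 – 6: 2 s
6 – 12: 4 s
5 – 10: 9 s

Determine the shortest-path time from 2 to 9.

37 s

Enumerating some paths:
2 - 10 - 7 - 9: 5+9+23 = 37
2 - 11 - 3 - 10 - 7 - 9: 5+4+16+9+23 = 57
2 - 4 - 3 - 11 - 7 - 9: 4+14+4+9+23 = 54
2 - 10 - 5 - 12 - 6 - 8 - 7 - 9: 5+9+5+4+2+7+23 = 55
Cheapest is 2 - 10 - 7 - 9 at 37 s.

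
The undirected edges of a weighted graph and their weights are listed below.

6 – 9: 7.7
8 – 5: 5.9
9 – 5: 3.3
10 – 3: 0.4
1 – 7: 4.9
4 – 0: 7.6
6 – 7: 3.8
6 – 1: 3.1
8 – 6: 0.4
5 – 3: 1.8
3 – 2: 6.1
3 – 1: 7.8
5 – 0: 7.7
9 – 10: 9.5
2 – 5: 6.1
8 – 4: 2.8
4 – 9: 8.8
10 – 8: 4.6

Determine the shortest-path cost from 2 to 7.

15.3

Shortest distances from 2:
2: 0
3: 6.1  (via 2)
5: 6.1  (via 2)
10: 6.5  (via 3)
9: 9.4  (via 5)
8: 11.1  (via 10)
6: 11.5  (via 8)
0: 13.8  (via 5)
1: 13.9  (via 3)
4: 13.9  (via 8)
7: 15.3  (via 6)
Shortest route: 2–3–10–8–6–7 = 15.3.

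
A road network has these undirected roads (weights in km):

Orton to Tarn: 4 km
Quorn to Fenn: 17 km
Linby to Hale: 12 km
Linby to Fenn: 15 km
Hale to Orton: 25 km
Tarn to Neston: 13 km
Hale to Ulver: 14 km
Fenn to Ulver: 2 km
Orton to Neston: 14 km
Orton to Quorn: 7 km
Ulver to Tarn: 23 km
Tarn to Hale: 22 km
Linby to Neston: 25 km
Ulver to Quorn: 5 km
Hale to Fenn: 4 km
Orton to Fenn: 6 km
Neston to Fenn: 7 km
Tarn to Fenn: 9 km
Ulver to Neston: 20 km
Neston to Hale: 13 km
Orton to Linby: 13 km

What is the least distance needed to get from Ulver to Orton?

Enumerating some paths:
Ulver - Fenn - Orton: 2+6 = 8
Ulver - Fenn - Tarn - Orton: 2+9+4 = 15
Ulver - Quorn - Orton: 5+7 = 12
Cheapest is Ulver - Fenn - Orton at 8 km.

8 km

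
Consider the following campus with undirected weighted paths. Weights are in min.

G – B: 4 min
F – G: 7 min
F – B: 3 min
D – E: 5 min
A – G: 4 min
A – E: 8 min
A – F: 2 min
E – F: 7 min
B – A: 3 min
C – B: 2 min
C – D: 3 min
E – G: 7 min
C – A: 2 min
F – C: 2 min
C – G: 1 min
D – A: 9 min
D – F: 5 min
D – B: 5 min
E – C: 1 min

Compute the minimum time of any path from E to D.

Candidate routes:
E–C–D: 1+3 = 4
E–D: 5 = 5
The minimum is 4 min via E–C–D.

4 min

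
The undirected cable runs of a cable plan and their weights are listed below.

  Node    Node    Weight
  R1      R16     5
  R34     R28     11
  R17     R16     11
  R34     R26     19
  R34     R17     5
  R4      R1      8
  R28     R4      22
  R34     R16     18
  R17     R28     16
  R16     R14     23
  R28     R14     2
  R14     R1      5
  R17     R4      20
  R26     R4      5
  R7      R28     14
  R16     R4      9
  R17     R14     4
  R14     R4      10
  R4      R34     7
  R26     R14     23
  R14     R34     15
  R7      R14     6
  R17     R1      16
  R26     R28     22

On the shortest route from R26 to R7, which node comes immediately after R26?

R4

Enumerating some paths:
R26 → R4 → R14 → R7: 5+10+6 = 21
R26 → R4 → R1 → R14 → R7: 5+8+5+6 = 24
R26 → R4 → R34 → R17 → R14 → R7: 5+7+5+4+6 = 27
The minimum is 21 via R26 → R4 → R14 → R7.
So from R26 the first move is to R4.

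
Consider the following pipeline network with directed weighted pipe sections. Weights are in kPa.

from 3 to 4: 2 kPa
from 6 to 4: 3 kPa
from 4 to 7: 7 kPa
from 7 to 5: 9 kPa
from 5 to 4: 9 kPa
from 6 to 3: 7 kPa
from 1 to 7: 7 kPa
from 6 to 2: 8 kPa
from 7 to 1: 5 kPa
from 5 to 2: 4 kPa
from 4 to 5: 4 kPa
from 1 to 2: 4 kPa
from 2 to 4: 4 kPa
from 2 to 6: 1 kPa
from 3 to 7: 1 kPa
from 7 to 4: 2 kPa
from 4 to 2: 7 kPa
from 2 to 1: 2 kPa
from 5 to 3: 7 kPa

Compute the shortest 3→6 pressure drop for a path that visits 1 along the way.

11 kPa

Best 3 to 1: 3–7–1 costing 6
Shortest 1→6: 1–2–6 = 5
Total via 1: 6 + 5 = 11 kPa.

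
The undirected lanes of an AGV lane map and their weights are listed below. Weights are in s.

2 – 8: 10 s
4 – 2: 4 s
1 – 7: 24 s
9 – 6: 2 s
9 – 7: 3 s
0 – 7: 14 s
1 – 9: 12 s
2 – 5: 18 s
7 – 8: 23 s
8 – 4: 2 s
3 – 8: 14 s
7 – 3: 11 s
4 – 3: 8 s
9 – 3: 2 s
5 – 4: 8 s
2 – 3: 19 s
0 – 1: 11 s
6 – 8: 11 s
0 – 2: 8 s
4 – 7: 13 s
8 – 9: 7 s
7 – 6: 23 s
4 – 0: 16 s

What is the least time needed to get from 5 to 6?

Running Dijkstra from 5:
5: 0
4: 8  (via 5)
8: 10  (via 4)
2: 12  (via 4)
3: 16  (via 4)
9: 17  (via 8)
6: 19  (via 9)
Shortest route: 5 → 4 → 8 → 9 → 6 = 19 s.

19 s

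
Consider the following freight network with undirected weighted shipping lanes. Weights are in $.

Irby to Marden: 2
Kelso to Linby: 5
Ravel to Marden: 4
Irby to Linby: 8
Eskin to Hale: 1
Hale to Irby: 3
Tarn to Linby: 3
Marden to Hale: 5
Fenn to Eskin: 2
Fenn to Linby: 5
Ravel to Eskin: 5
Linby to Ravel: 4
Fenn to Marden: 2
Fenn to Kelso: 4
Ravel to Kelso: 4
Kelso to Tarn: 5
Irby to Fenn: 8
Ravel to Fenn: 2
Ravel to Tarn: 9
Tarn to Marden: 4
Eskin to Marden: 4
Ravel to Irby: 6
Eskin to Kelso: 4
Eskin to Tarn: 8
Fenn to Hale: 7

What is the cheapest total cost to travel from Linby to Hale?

$8

Running Dijkstra from Linby:
Linby: 0
Tarn: 3  (via Linby)
Ravel: 4  (via Linby)
Fenn: 5  (via Linby)
Kelso: 5  (via Linby)
Eskin: 7  (via Fenn)
Marden: 7  (via Tarn)
Irby: 8  (via Linby)
Hale: 8  (via Eskin)
Shortest route: Linby → Fenn → Eskin → Hale = $8.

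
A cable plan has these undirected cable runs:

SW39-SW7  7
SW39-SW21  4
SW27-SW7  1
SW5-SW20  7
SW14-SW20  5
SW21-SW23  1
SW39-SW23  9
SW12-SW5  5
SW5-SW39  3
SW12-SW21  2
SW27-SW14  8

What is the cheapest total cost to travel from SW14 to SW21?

19

Candidate routes:
SW14 - SW27 - SW7 - SW39 - SW21: 8+1+7+4 = 20
SW14 - SW20 - SW5 - SW39 - SW21: 5+7+3+4 = 19
The minimum is 19 via SW14 - SW20 - SW5 - SW39 - SW21.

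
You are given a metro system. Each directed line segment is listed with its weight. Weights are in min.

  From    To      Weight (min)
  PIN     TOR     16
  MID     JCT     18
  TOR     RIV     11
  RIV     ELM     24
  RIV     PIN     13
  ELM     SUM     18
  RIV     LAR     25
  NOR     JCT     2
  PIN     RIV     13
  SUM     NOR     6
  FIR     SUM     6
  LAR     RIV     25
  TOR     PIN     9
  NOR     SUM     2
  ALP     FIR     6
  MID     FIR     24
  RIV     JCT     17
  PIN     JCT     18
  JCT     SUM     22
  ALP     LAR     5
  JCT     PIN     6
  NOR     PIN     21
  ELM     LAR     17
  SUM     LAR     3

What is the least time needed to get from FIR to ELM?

Shortest distances from FIR:
FIR: 0
SUM: 6  (via FIR)
LAR: 9  (via SUM)
NOR: 12  (via SUM)
JCT: 14  (via NOR)
PIN: 20  (via JCT)
RIV: 33  (via PIN)
TOR: 36  (via PIN)
ELM: 57  (via RIV)
Shortest route: FIR–SUM–NOR–JCT–PIN–RIV–ELM = 57 min.

57 min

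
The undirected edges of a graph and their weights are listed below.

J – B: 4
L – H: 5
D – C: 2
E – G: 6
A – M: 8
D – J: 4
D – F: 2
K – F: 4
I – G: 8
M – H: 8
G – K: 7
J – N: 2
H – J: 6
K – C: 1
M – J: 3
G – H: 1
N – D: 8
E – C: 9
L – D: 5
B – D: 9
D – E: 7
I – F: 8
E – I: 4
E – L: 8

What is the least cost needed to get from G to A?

17

Compare a few routes:
G–H–J–M–A: 1+6+3+8 = 18
G–K–C–D–J–M–A: 7+1+2+4+3+8 = 25
G–H–L–D–J–M–A: 1+5+5+4+3+8 = 26
G–H–M–A: 1+8+8 = 17
The minimum is 17 via G–H–M–A.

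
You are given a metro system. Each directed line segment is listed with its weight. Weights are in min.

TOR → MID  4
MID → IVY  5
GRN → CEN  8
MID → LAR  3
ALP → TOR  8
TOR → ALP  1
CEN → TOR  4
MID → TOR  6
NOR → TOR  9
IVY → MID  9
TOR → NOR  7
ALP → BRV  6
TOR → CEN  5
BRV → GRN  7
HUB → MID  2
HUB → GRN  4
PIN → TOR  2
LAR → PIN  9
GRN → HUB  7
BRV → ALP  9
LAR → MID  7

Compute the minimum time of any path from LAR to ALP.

Candidate routes:
LAR - MID - TOR - ALP: 7+6+1 = 14
LAR - PIN - TOR - ALP: 9+2+1 = 12
The minimum is 12 min via LAR - PIN - TOR - ALP.

12 min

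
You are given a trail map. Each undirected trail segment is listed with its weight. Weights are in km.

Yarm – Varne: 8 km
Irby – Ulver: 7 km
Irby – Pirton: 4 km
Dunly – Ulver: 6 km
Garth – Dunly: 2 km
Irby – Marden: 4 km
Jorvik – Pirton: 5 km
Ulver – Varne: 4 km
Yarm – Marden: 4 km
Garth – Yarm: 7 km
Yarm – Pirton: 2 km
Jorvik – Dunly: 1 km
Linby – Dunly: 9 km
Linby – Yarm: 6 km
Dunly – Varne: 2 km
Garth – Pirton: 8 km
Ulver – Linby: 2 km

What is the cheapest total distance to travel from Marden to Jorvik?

Settle nodes by increasing distance from Marden:
Marden: 0
Irby: 4  (via Marden)
Yarm: 4  (via Marden)
Pirton: 6  (via Yarm)
Linby: 10  (via Yarm)
Ulver: 11  (via Irby)
Garth: 11  (via Yarm)
Jorvik: 11  (via Pirton)
Shortest route: Marden → Yarm → Pirton → Jorvik = 11 km.

11 km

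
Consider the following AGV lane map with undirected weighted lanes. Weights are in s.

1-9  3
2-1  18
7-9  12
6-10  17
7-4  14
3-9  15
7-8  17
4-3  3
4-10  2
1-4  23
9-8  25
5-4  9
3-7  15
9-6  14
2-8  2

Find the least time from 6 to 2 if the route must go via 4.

Best 6 to 4: 6–10–4 costing 19
Shortest 4→2: 4–7–8–2 = 33
Total via 4: 19 + 33 = 52 s.

52 s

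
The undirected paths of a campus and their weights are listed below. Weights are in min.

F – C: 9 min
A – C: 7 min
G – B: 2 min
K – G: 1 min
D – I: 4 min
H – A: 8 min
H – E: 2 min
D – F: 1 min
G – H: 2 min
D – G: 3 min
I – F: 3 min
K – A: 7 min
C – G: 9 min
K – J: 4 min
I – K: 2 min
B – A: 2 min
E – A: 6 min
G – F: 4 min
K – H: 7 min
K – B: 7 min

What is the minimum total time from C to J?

14 min

Shortest distances from C:
C: 0
A: 7  (via C)
B: 9  (via A)
F: 9  (via C)
G: 9  (via C)
D: 10  (via F)
K: 10  (via G)
H: 11  (via G)
I: 12  (via F)
E: 13  (via A)
J: 14  (via K)
Shortest route: C → G → K → J = 14 min.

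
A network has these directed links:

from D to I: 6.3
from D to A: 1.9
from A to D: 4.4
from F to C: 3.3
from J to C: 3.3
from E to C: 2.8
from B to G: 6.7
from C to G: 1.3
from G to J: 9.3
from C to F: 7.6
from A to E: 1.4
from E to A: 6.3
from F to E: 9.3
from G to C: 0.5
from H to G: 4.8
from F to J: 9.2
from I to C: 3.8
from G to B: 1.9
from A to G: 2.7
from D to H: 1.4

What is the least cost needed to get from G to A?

23.7

Candidate routes:
G → J → C → F → E → A: 9.3+3.3+7.6+9.3+6.3 = 35.8
G → C → F → E → A: 0.5+7.6+9.3+6.3 = 23.7
The minimum is 23.7 via G → C → F → E → A.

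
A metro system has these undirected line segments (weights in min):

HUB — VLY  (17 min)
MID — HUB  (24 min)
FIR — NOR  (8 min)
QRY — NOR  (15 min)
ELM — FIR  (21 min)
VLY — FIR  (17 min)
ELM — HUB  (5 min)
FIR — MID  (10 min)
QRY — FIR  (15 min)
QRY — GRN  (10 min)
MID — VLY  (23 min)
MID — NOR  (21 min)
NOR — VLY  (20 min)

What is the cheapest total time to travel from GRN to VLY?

42 min

Shortest distances from GRN:
GRN: 0
QRY: 10  (via GRN)
NOR: 25  (via QRY)
FIR: 25  (via QRY)
MID: 35  (via FIR)
VLY: 42  (via FIR)
Shortest route: GRN–QRY–FIR–VLY = 42 min.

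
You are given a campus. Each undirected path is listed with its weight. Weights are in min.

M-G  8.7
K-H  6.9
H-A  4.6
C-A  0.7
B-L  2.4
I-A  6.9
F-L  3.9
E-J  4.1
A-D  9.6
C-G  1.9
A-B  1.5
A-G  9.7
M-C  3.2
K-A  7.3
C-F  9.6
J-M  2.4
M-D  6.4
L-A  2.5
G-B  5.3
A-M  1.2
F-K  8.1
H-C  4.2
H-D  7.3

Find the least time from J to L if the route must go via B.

7.5 min

Best J to B: J–M–A–B costing 5.1
Best B to L: B–L costing 2.4
Total via B: 5.1 + 2.4 = 7.5 min.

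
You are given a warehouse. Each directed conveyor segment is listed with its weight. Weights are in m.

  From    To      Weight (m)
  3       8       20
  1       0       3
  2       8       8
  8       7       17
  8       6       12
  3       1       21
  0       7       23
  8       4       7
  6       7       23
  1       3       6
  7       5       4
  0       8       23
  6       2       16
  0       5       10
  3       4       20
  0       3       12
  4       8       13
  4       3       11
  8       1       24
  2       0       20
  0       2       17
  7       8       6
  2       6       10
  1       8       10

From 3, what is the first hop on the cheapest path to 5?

1

Enumerating some paths:
3 → 1 → 0 → 7 → 5: 21+3+23+4 = 51
3 → 1 → 0 → 5: 21+3+10 = 34
3 → 8 → 7 → 5: 20+17+4 = 41
Cheapest is 3 → 1 → 0 → 5 at 34 m.
So from 3 the first move is to 1.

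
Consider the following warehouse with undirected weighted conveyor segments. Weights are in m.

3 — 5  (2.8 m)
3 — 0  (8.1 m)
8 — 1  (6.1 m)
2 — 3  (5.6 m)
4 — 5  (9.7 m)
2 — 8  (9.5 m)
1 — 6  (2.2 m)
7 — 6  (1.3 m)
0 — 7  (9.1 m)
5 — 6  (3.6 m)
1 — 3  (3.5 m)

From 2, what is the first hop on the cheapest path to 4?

Candidate routes:
2 → 3 → 5 → 4: 5.6+2.8+9.7 = 18.1
2 → 3 → 1 → 6 → 5 → 4: 5.6+3.5+2.2+3.6+9.7 = 24.6
Cheapest is 2 → 3 → 5 → 4 at 18.1 m.
So from 2 the first move is to 3.

3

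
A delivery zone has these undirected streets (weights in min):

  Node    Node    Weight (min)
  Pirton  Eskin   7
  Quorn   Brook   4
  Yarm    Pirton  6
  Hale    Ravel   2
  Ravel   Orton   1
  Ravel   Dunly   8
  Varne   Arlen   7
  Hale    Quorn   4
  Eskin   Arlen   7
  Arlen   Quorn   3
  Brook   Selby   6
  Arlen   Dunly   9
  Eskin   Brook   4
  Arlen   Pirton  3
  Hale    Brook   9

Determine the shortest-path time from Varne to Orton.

17 min

Candidate routes:
Varne–Arlen–Dunly–Ravel–Orton: 7+9+8+1 = 25
Varne–Arlen–Quorn–Hale–Ravel–Orton: 7+3+4+2+1 = 17
The minimum is 17 min via Varne–Arlen–Quorn–Hale–Ravel–Orton.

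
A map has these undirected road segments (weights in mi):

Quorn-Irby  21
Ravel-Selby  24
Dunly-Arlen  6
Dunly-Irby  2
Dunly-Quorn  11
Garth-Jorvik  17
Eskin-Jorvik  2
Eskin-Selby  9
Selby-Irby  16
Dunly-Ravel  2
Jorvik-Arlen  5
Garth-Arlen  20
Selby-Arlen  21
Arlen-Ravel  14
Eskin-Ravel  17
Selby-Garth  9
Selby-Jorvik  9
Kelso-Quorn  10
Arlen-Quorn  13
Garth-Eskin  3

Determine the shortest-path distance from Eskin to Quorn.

Running Dijkstra from Eskin:
Eskin: 0
Jorvik: 2  (via Eskin)
Garth: 3  (via Eskin)
Arlen: 7  (via Jorvik)
Selby: 9  (via Eskin)
Dunly: 13  (via Arlen)
Ravel: 15  (via Dunly)
Irby: 15  (via Dunly)
Quorn: 20  (via Arlen)
Shortest route: Eskin–Jorvik–Arlen–Quorn = 20 mi.

20 mi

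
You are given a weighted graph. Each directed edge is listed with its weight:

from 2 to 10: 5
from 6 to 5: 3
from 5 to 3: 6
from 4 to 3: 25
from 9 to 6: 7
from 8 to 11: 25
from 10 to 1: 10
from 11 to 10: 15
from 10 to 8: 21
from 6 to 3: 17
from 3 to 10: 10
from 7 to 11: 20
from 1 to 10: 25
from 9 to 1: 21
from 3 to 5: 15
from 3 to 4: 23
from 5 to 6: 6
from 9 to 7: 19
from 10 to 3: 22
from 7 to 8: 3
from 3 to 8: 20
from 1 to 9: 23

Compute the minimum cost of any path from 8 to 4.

Running Dijkstra from 8:
8: 0
11: 25  (via 8)
10: 40  (via 11)
1: 50  (via 10)
3: 62  (via 10)
9: 73  (via 1)
5: 77  (via 3)
6: 80  (via 9)
4: 85  (via 3)
Shortest route: 8–11–10–3–4 = 85.

85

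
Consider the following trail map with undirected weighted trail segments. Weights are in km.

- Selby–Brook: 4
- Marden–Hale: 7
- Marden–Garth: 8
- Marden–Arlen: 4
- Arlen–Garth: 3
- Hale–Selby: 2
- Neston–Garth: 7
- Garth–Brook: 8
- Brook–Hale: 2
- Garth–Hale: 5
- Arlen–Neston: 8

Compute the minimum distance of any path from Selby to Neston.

Compare a few routes:
Selby → Brook → Hale → Garth → Neston: 4+2+5+7 = 18
Selby → Hale → Garth → Arlen → Neston: 2+5+3+8 = 18
Selby → Hale → Garth → Neston: 2+5+7 = 14
Selby → Hale → Brook → Garth → Neston: 2+2+8+7 = 19
The minimum is 14 km via Selby → Hale → Garth → Neston.

14 km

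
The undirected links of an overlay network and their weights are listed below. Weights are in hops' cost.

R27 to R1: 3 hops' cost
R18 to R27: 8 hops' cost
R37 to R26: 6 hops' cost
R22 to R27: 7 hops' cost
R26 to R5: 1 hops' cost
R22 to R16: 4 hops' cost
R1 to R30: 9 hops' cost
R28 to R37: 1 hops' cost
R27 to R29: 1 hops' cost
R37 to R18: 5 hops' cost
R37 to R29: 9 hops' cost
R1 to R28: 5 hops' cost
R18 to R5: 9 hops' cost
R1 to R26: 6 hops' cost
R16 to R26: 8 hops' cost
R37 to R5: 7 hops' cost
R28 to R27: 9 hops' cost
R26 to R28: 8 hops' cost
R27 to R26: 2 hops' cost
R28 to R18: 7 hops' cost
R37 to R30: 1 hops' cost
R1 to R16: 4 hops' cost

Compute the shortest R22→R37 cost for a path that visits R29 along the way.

Best R22 to R29: R22–R27–R29 costing 8
Best R29 to R37: R29–R37 costing 9
Total via R29: 8 + 9 = 17 hops' cost.

17 hops' cost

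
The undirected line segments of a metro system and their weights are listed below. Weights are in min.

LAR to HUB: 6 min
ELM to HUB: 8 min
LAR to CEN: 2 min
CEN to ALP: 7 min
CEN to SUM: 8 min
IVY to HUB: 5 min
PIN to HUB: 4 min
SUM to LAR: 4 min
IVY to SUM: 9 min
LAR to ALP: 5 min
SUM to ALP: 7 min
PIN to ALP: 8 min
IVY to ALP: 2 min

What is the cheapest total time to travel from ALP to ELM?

15 min

Candidate routes:
ALP–LAR–HUB–ELM: 5+6+8 = 19
ALP–IVY–HUB–ELM: 2+5+8 = 15
ALP–PIN–HUB–ELM: 8+4+8 = 20
The minimum is 15 min via ALP–IVY–HUB–ELM.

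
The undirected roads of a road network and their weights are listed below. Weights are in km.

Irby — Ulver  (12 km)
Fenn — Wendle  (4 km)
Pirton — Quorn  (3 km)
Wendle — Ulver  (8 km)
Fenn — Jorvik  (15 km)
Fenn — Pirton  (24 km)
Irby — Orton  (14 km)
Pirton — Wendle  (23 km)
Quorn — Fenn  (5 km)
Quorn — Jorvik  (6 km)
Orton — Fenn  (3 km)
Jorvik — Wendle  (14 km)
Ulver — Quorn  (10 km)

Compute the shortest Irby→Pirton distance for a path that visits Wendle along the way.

32 km

Best Irby to Wendle: Irby → Ulver → Wendle costing 20
Best Wendle to Pirton: Wendle → Fenn → Quorn → Pirton costing 12
Total via Wendle: 20 + 12 = 32 km.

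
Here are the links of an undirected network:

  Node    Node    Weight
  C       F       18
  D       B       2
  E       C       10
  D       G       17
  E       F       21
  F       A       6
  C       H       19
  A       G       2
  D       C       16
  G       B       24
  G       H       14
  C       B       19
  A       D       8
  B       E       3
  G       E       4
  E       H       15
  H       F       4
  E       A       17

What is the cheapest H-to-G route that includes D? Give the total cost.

27

Shortest H→D: H → F → A → D = 18
Shortest D→G: D → B → E → G = 9
Total via D: 18 + 9 = 27.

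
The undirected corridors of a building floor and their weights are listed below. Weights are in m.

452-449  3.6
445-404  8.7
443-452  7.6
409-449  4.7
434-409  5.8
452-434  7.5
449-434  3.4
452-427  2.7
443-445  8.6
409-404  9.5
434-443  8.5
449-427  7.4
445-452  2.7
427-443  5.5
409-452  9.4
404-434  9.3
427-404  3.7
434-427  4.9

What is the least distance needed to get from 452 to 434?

Compare a few routes:
452–434: 7.5 = 7.5
452–449–434: 3.6+3.4 = 7
452–427–434: 2.7+4.9 = 7.6
The minimum is 7 m via 452–449–434.

7 m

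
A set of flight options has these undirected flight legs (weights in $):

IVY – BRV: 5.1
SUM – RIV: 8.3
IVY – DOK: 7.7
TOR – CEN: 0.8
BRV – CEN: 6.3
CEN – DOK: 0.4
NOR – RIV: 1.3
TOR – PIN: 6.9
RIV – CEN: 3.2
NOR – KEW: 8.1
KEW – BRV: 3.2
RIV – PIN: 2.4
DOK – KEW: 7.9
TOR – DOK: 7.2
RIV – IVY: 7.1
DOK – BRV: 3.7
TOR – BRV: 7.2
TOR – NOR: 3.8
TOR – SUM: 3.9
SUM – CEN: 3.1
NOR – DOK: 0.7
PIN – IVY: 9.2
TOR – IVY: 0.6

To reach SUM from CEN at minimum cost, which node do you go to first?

SUM

Enumerating some paths:
CEN → TOR → SUM: 0.8+3.9 = 4.7
CEN → SUM: 3.1 = 3.1
Cheapest is CEN → SUM at $3.1.
So from CEN the first move is to SUM.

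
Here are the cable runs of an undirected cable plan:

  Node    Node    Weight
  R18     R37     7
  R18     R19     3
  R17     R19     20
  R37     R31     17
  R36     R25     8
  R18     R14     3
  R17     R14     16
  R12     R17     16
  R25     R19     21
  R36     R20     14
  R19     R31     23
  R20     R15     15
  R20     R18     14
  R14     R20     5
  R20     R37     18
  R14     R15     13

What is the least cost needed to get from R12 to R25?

57

Settle nodes by increasing distance from R12:
R12: 0
R17: 16  (via R12)
R14: 32  (via R17)
R18: 35  (via R14)
R19: 36  (via R17)
R20: 37  (via R14)
R37: 42  (via R18)
R15: 45  (via R14)
R36: 51  (via R20)
R25: 57  (via R19)
Shortest route: R12–R17–R19–R25 = 57.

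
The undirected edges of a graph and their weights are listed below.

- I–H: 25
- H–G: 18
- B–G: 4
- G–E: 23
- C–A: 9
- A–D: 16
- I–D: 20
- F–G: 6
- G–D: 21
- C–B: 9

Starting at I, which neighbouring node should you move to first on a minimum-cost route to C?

D

Compare a few routes:
I - D - G - B - C: 20+21+4+9 = 54
I - H - G - D - A - C: 25+18+21+16+9 = 89
I - D - A - C: 20+16+9 = 45
I - H - G - B - C: 25+18+4+9 = 56
Cheapest is I - D - A - C at 45.
So from I the first move is to D.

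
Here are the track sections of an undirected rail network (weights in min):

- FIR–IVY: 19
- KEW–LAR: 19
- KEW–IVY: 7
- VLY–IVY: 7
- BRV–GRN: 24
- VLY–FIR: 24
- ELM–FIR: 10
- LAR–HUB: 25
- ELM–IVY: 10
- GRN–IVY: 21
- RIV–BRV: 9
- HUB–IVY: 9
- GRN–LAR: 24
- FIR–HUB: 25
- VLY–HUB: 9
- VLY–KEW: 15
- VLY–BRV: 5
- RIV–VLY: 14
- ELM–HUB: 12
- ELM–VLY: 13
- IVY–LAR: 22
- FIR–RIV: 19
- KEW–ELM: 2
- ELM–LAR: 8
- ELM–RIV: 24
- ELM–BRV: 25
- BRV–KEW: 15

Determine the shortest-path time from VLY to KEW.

Shortest distances from VLY:
VLY: 0
BRV: 5  (via VLY)
IVY: 7  (via VLY)
HUB: 9  (via VLY)
ELM: 13  (via VLY)
RIV: 14  (via VLY)
KEW: 14  (via IVY)
Shortest route: VLY → IVY → KEW = 14 min.

14 min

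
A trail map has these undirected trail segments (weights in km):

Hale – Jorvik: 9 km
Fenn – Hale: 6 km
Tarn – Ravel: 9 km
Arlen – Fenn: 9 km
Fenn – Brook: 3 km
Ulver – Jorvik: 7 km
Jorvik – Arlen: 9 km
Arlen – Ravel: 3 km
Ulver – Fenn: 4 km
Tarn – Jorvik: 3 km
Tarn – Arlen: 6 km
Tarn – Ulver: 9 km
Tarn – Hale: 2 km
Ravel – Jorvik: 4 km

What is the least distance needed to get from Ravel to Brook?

15 km

Enumerating some paths:
Ravel → Jorvik → Tarn → Hale → Fenn → Brook: 4+3+2+6+3 = 18
Ravel → Arlen → Fenn → Brook: 3+9+3 = 15
Cheapest is Ravel → Arlen → Fenn → Brook at 15 km.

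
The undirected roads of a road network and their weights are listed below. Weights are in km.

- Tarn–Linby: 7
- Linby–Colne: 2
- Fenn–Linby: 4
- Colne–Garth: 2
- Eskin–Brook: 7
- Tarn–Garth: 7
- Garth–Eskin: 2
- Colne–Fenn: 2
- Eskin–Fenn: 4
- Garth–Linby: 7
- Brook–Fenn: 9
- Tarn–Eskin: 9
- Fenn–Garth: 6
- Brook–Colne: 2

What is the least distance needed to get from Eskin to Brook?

Settle nodes by increasing distance from Eskin:
Eskin: 0
Garth: 2  (via Eskin)
Colne: 4  (via Garth)
Fenn: 4  (via Eskin)
Brook: 6  (via Colne)
Shortest route: Eskin → Garth → Colne → Brook = 6 km.

6 km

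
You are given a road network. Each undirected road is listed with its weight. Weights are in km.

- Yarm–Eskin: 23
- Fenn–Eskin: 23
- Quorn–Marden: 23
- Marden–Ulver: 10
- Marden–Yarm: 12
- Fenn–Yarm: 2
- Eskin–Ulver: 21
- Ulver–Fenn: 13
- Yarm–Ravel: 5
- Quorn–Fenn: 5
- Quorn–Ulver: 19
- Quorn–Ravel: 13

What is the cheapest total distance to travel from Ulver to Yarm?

Candidate routes:
Ulver → Fenn → Yarm: 13+2 = 15
Ulver → Marden → Yarm: 10+12 = 22
Cheapest is Ulver → Fenn → Yarm at 15 km.

15 km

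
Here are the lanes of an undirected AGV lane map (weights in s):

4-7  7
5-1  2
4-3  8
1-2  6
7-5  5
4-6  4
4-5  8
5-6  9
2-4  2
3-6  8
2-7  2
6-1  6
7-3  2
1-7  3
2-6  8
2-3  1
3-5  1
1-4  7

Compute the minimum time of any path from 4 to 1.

6 s

Enumerating some paths:
4 → 2 → 3 → 5 → 1: 2+1+1+2 = 6
4 → 2 → 3 → 7 → 1: 2+1+2+3 = 8
4 → 2 → 7 → 1: 2+2+3 = 7
4 → 1: 7 = 7
The minimum is 6 s via 4 → 2 → 3 → 5 → 1.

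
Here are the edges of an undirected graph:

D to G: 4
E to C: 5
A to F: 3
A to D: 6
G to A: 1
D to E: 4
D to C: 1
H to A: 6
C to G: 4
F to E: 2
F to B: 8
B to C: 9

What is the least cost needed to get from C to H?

11

Settle nodes by increasing distance from C:
C: 0
D: 1  (via C)
G: 4  (via C)
A: 5  (via G)
E: 5  (via C)
F: 7  (via E)
B: 9  (via C)
H: 11  (via A)
Shortest route: C → G → A → H = 11.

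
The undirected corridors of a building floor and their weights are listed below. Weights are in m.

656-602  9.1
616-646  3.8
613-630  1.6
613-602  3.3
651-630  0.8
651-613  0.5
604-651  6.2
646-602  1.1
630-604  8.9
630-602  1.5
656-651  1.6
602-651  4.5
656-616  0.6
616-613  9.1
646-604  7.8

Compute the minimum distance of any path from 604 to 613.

Shortest distances from 604:
604: 0
651: 6.2  (via 604)
613: 6.7  (via 651)
Shortest route: 604 → 651 → 613 = 6.7 m.

6.7 m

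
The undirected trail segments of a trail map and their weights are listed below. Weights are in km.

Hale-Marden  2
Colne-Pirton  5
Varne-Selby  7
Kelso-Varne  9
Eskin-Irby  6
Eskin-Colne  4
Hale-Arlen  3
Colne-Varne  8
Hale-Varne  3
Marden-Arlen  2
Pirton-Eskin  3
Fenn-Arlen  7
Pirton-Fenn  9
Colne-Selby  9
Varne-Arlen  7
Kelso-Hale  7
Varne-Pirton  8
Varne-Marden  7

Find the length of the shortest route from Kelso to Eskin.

20 km

Enumerating some paths:
Kelso–Hale–Varne–Pirton–Eskin: 7+3+8+3 = 21
Kelso–Varne–Colne–Eskin: 9+8+4 = 21
Kelso–Varne–Pirton–Eskin: 9+8+3 = 20
The minimum is 20 km via Kelso–Varne–Pirton–Eskin.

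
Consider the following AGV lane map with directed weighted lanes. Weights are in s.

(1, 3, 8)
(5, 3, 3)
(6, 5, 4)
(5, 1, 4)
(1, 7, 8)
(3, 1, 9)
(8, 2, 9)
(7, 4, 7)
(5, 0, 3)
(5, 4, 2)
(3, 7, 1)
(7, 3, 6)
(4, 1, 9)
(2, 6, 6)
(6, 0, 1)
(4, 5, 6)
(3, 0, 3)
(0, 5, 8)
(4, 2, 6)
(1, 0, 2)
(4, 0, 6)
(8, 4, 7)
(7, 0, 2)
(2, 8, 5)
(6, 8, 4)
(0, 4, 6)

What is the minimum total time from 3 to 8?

Shortest distances from 3:
3: 0
7: 1  (via 3)
0: 3  (via 3)
4: 8  (via 7)
1: 9  (via 3)
5: 11  (via 0)
2: 14  (via 4)
8: 19  (via 2)
Shortest route: 3 → 7 → 4 → 2 → 8 = 19 s.

19 s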